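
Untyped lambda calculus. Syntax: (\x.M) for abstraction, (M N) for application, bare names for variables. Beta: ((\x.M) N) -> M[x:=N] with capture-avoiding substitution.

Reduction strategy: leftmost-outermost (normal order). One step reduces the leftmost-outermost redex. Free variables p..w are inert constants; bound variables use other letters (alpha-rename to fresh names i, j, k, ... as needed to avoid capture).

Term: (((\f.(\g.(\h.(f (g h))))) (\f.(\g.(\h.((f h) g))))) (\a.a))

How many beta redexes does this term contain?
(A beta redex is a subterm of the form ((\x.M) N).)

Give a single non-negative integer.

Term: (((\f.(\g.(\h.(f (g h))))) (\f.(\g.(\h.((f h) g))))) (\a.a))
  Redex: ((\f.(\g.(\h.(f (g h))))) (\f.(\g.(\h.((f h) g)))))
Total redexes: 1

Answer: 1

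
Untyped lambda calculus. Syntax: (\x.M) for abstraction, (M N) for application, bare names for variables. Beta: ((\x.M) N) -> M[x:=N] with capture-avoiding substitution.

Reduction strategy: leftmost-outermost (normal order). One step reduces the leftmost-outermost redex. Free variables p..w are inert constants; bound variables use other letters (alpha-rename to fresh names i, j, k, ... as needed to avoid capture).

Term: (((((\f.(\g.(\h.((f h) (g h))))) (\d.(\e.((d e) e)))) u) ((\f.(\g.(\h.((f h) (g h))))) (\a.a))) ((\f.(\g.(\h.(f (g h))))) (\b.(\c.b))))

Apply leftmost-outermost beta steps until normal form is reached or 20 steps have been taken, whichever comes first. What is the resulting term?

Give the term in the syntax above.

Answer: (((u (\g.(\h.(h (g h))))) ((u (\g.(\h.(h (g h))))) (u (\g.(\h.(h (g h))))))) (\g.(\h.(\c.(g h)))))

Derivation:
Step 0: (((((\f.(\g.(\h.((f h) (g h))))) (\d.(\e.((d e) e)))) u) ((\f.(\g.(\h.((f h) (g h))))) (\a.a))) ((\f.(\g.(\h.(f (g h))))) (\b.(\c.b))))
Step 1: ((((\g.(\h.(((\d.(\e.((d e) e))) h) (g h)))) u) ((\f.(\g.(\h.((f h) (g h))))) (\a.a))) ((\f.(\g.(\h.(f (g h))))) (\b.(\c.b))))
Step 2: (((\h.(((\d.(\e.((d e) e))) h) (u h))) ((\f.(\g.(\h.((f h) (g h))))) (\a.a))) ((\f.(\g.(\h.(f (g h))))) (\b.(\c.b))))
Step 3: ((((\d.(\e.((d e) e))) ((\f.(\g.(\h.((f h) (g h))))) (\a.a))) (u ((\f.(\g.(\h.((f h) (g h))))) (\a.a)))) ((\f.(\g.(\h.(f (g h))))) (\b.(\c.b))))
Step 4: (((\e.((((\f.(\g.(\h.((f h) (g h))))) (\a.a)) e) e)) (u ((\f.(\g.(\h.((f h) (g h))))) (\a.a)))) ((\f.(\g.(\h.(f (g h))))) (\b.(\c.b))))
Step 5: (((((\f.(\g.(\h.((f h) (g h))))) (\a.a)) (u ((\f.(\g.(\h.((f h) (g h))))) (\a.a)))) (u ((\f.(\g.(\h.((f h) (g h))))) (\a.a)))) ((\f.(\g.(\h.(f (g h))))) (\b.(\c.b))))
Step 6: ((((\g.(\h.(((\a.a) h) (g h)))) (u ((\f.(\g.(\h.((f h) (g h))))) (\a.a)))) (u ((\f.(\g.(\h.((f h) (g h))))) (\a.a)))) ((\f.(\g.(\h.(f (g h))))) (\b.(\c.b))))
Step 7: (((\h.(((\a.a) h) ((u ((\f.(\g.(\h.((f h) (g h))))) (\a.a))) h))) (u ((\f.(\g.(\h.((f h) (g h))))) (\a.a)))) ((\f.(\g.(\h.(f (g h))))) (\b.(\c.b))))
Step 8: ((((\a.a) (u ((\f.(\g.(\h.((f h) (g h))))) (\a.a)))) ((u ((\f.(\g.(\h.((f h) (g h))))) (\a.a))) (u ((\f.(\g.(\h.((f h) (g h))))) (\a.a))))) ((\f.(\g.(\h.(f (g h))))) (\b.(\c.b))))
Step 9: (((u ((\f.(\g.(\h.((f h) (g h))))) (\a.a))) ((u ((\f.(\g.(\h.((f h) (g h))))) (\a.a))) (u ((\f.(\g.(\h.((f h) (g h))))) (\a.a))))) ((\f.(\g.(\h.(f (g h))))) (\b.(\c.b))))
Step 10: (((u (\g.(\h.(((\a.a) h) (g h))))) ((u ((\f.(\g.(\h.((f h) (g h))))) (\a.a))) (u ((\f.(\g.(\h.((f h) (g h))))) (\a.a))))) ((\f.(\g.(\h.(f (g h))))) (\b.(\c.b))))
Step 11: (((u (\g.(\h.(h (g h))))) ((u ((\f.(\g.(\h.((f h) (g h))))) (\a.a))) (u ((\f.(\g.(\h.((f h) (g h))))) (\a.a))))) ((\f.(\g.(\h.(f (g h))))) (\b.(\c.b))))
Step 12: (((u (\g.(\h.(h (g h))))) ((u (\g.(\h.(((\a.a) h) (g h))))) (u ((\f.(\g.(\h.((f h) (g h))))) (\a.a))))) ((\f.(\g.(\h.(f (g h))))) (\b.(\c.b))))
Step 13: (((u (\g.(\h.(h (g h))))) ((u (\g.(\h.(h (g h))))) (u ((\f.(\g.(\h.((f h) (g h))))) (\a.a))))) ((\f.(\g.(\h.(f (g h))))) (\b.(\c.b))))
Step 14: (((u (\g.(\h.(h (g h))))) ((u (\g.(\h.(h (g h))))) (u (\g.(\h.(((\a.a) h) (g h))))))) ((\f.(\g.(\h.(f (g h))))) (\b.(\c.b))))
Step 15: (((u (\g.(\h.(h (g h))))) ((u (\g.(\h.(h (g h))))) (u (\g.(\h.(h (g h))))))) ((\f.(\g.(\h.(f (g h))))) (\b.(\c.b))))
Step 16: (((u (\g.(\h.(h (g h))))) ((u (\g.(\h.(h (g h))))) (u (\g.(\h.(h (g h))))))) (\g.(\h.((\b.(\c.b)) (g h)))))
Step 17: (((u (\g.(\h.(h (g h))))) ((u (\g.(\h.(h (g h))))) (u (\g.(\h.(h (g h))))))) (\g.(\h.(\c.(g h)))))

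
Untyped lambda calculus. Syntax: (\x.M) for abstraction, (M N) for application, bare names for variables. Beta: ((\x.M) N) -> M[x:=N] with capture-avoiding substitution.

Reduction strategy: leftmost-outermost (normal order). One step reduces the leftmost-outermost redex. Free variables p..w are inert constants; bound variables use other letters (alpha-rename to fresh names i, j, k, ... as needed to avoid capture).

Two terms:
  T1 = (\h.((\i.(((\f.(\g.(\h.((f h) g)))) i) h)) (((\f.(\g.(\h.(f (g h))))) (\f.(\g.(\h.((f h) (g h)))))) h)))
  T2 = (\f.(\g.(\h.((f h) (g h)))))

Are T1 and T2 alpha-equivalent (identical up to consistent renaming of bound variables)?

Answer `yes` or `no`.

Answer: no

Derivation:
Term 1: (\h.((\i.(((\f.(\g.(\h.((f h) g)))) i) h)) (((\f.(\g.(\h.(f (g h))))) (\f.(\g.(\h.((f h) (g h)))))) h)))
Term 2: (\f.(\g.(\h.((f h) (g h)))))
Alpha-equivalence: compare structure up to binder renaming.
Result: False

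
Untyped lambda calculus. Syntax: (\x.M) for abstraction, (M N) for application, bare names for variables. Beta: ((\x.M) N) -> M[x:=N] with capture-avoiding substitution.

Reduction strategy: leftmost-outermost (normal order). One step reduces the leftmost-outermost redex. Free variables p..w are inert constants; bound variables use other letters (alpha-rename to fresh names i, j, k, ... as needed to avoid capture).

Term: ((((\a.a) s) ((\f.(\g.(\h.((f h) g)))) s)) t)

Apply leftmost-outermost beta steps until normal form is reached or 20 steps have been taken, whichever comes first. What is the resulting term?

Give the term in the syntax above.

Step 0: ((((\a.a) s) ((\f.(\g.(\h.((f h) g)))) s)) t)
Step 1: ((s ((\f.(\g.(\h.((f h) g)))) s)) t)
Step 2: ((s (\g.(\h.((s h) g)))) t)

Answer: ((s (\g.(\h.((s h) g)))) t)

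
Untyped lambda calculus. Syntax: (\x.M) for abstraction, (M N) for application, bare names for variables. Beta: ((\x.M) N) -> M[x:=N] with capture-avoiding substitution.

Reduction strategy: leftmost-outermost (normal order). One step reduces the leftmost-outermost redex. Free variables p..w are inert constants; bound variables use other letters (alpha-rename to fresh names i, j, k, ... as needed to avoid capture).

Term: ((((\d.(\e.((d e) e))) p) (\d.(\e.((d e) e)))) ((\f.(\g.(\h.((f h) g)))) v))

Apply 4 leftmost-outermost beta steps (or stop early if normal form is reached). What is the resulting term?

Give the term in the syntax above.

Answer: (((p (\d.(\e.((d e) e)))) (\d.(\e.((d e) e)))) (\g.(\h.((v h) g))))

Derivation:
Step 0: ((((\d.(\e.((d e) e))) p) (\d.(\e.((d e) e)))) ((\f.(\g.(\h.((f h) g)))) v))
Step 1: (((\e.((p e) e)) (\d.(\e.((d e) e)))) ((\f.(\g.(\h.((f h) g)))) v))
Step 2: (((p (\d.(\e.((d e) e)))) (\d.(\e.((d e) e)))) ((\f.(\g.(\h.((f h) g)))) v))
Step 3: (((p (\d.(\e.((d e) e)))) (\d.(\e.((d e) e)))) (\g.(\h.((v h) g))))
Step 4: (normal form reached)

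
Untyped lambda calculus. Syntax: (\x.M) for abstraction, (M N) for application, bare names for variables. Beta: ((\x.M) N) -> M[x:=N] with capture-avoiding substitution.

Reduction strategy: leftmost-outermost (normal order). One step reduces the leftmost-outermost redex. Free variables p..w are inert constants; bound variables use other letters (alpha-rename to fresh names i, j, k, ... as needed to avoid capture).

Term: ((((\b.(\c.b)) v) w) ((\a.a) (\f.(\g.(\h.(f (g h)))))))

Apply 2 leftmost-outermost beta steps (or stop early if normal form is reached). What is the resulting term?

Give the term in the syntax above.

Step 0: ((((\b.(\c.b)) v) w) ((\a.a) (\f.(\g.(\h.(f (g h)))))))
Step 1: (((\c.v) w) ((\a.a) (\f.(\g.(\h.(f (g h)))))))
Step 2: (v ((\a.a) (\f.(\g.(\h.(f (g h)))))))

Answer: (v ((\a.a) (\f.(\g.(\h.(f (g h)))))))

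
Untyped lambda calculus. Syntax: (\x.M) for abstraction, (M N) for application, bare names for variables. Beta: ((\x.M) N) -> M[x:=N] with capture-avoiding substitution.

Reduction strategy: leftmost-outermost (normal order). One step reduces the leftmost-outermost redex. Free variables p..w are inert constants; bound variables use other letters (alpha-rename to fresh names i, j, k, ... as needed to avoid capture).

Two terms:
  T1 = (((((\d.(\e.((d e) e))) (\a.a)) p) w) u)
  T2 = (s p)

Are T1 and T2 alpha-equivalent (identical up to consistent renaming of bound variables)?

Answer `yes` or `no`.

Term 1: (((((\d.(\e.((d e) e))) (\a.a)) p) w) u)
Term 2: (s p)
Alpha-equivalence: compare structure up to binder renaming.
Result: False

Answer: no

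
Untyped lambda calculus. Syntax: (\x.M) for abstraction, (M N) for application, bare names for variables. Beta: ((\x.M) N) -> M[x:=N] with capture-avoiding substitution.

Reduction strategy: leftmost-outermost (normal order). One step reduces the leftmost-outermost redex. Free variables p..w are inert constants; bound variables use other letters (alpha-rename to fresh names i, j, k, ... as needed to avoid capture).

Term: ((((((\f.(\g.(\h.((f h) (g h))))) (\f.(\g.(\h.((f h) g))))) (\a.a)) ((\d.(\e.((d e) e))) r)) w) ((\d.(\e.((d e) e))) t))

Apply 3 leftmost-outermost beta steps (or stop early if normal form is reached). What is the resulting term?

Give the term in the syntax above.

Step 0: ((((((\f.(\g.(\h.((f h) (g h))))) (\f.(\g.(\h.((f h) g))))) (\a.a)) ((\d.(\e.((d e) e))) r)) w) ((\d.(\e.((d e) e))) t))
Step 1: (((((\g.(\h.(((\f.(\g.(\h.((f h) g)))) h) (g h)))) (\a.a)) ((\d.(\e.((d e) e))) r)) w) ((\d.(\e.((d e) e))) t))
Step 2: ((((\h.(((\f.(\g.(\h.((f h) g)))) h) ((\a.a) h))) ((\d.(\e.((d e) e))) r)) w) ((\d.(\e.((d e) e))) t))
Step 3: (((((\f.(\g.(\h.((f h) g)))) ((\d.(\e.((d e) e))) r)) ((\a.a) ((\d.(\e.((d e) e))) r))) w) ((\d.(\e.((d e) e))) t))

Answer: (((((\f.(\g.(\h.((f h) g)))) ((\d.(\e.((d e) e))) r)) ((\a.a) ((\d.(\e.((d e) e))) r))) w) ((\d.(\e.((d e) e))) t))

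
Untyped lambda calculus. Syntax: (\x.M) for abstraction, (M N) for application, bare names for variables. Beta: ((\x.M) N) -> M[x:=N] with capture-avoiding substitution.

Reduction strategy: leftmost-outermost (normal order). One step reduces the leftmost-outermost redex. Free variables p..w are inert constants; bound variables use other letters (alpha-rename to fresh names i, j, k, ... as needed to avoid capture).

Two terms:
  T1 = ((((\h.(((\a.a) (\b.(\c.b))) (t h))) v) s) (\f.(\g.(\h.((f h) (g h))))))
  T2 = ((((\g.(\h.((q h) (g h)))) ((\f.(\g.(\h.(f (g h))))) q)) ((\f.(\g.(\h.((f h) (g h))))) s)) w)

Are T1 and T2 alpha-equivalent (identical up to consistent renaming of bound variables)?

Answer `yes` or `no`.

Answer: no

Derivation:
Term 1: ((((\h.(((\a.a) (\b.(\c.b))) (t h))) v) s) (\f.(\g.(\h.((f h) (g h))))))
Term 2: ((((\g.(\h.((q h) (g h)))) ((\f.(\g.(\h.(f (g h))))) q)) ((\f.(\g.(\h.((f h) (g h))))) s)) w)
Alpha-equivalence: compare structure up to binder renaming.
Result: False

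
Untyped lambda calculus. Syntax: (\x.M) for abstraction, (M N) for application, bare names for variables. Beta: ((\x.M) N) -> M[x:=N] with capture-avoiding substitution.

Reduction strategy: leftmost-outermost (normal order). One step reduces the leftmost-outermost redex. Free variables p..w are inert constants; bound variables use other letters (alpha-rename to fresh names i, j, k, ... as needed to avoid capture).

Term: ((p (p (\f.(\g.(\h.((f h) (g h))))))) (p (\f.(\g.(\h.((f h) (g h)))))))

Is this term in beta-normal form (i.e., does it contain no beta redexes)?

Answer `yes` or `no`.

Term: ((p (p (\f.(\g.(\h.((f h) (g h))))))) (p (\f.(\g.(\h.((f h) (g h)))))))
No beta redexes found.

Answer: yes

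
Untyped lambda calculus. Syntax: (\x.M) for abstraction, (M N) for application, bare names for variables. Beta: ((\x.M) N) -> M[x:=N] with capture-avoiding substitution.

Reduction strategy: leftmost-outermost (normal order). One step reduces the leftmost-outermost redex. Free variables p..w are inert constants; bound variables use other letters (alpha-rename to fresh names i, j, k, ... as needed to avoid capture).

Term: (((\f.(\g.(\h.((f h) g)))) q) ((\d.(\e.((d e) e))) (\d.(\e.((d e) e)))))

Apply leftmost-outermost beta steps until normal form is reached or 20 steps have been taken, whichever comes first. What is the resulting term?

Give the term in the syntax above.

Answer: (\h.((q h) (\e.((e e) e))))

Derivation:
Step 0: (((\f.(\g.(\h.((f h) g)))) q) ((\d.(\e.((d e) e))) (\d.(\e.((d e) e)))))
Step 1: ((\g.(\h.((q h) g))) ((\d.(\e.((d e) e))) (\d.(\e.((d e) e)))))
Step 2: (\h.((q h) ((\d.(\e.((d e) e))) (\d.(\e.((d e) e))))))
Step 3: (\h.((q h) (\e.(((\d.(\e.((d e) e))) e) e))))
Step 4: (\h.((q h) (\e.((\i.((e i) i)) e))))
Step 5: (\h.((q h) (\e.((e e) e))))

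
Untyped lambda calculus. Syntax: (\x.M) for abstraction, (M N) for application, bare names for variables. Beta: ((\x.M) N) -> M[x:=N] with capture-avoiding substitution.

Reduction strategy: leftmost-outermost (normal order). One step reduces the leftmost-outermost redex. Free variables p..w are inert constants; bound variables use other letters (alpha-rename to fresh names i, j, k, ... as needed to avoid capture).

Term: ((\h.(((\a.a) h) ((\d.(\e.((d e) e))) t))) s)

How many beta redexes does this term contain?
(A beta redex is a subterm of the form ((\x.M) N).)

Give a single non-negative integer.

Term: ((\h.(((\a.a) h) ((\d.(\e.((d e) e))) t))) s)
  Redex: ((\h.(((\a.a) h) ((\d.(\e.((d e) e))) t))) s)
  Redex: ((\a.a) h)
  Redex: ((\d.(\e.((d e) e))) t)
Total redexes: 3

Answer: 3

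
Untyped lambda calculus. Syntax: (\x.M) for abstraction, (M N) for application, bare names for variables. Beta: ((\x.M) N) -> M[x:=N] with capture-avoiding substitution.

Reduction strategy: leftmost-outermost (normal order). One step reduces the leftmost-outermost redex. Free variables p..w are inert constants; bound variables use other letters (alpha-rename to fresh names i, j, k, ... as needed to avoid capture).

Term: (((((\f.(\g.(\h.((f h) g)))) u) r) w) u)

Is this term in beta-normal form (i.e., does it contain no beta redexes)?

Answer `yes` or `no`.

Answer: no

Derivation:
Term: (((((\f.(\g.(\h.((f h) g)))) u) r) w) u)
Found 1 beta redex(es).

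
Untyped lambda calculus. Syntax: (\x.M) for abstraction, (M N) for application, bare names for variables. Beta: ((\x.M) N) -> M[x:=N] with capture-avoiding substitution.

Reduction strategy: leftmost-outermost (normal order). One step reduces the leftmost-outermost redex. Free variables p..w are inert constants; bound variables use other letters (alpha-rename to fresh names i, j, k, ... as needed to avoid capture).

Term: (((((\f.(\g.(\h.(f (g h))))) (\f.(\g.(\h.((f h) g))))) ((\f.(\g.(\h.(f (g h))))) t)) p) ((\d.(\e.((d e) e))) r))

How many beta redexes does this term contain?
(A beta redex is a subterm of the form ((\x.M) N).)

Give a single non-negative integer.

Answer: 3

Derivation:
Term: (((((\f.(\g.(\h.(f (g h))))) (\f.(\g.(\h.((f h) g))))) ((\f.(\g.(\h.(f (g h))))) t)) p) ((\d.(\e.((d e) e))) r))
  Redex: ((\f.(\g.(\h.(f (g h))))) (\f.(\g.(\h.((f h) g)))))
  Redex: ((\f.(\g.(\h.(f (g h))))) t)
  Redex: ((\d.(\e.((d e) e))) r)
Total redexes: 3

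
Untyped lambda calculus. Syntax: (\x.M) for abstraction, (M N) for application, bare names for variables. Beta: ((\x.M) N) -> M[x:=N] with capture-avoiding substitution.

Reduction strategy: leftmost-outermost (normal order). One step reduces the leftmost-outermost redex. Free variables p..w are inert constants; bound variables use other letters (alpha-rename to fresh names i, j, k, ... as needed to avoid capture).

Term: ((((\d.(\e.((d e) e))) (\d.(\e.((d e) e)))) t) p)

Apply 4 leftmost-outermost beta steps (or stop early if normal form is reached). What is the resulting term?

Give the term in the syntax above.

Answer: (((t t) t) p)

Derivation:
Step 0: ((((\d.(\e.((d e) e))) (\d.(\e.((d e) e)))) t) p)
Step 1: (((\e.(((\d.(\e.((d e) e))) e) e)) t) p)
Step 2: ((((\d.(\e.((d e) e))) t) t) p)
Step 3: (((\e.((t e) e)) t) p)
Step 4: (((t t) t) p)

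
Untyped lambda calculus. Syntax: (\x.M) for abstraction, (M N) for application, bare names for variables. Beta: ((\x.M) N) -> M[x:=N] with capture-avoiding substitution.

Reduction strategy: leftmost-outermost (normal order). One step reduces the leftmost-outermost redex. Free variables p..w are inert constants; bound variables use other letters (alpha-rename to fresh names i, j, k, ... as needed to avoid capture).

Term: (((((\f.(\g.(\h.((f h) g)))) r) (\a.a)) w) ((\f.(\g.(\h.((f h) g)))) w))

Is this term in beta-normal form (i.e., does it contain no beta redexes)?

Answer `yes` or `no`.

Answer: no

Derivation:
Term: (((((\f.(\g.(\h.((f h) g)))) r) (\a.a)) w) ((\f.(\g.(\h.((f h) g)))) w))
Found 2 beta redex(es).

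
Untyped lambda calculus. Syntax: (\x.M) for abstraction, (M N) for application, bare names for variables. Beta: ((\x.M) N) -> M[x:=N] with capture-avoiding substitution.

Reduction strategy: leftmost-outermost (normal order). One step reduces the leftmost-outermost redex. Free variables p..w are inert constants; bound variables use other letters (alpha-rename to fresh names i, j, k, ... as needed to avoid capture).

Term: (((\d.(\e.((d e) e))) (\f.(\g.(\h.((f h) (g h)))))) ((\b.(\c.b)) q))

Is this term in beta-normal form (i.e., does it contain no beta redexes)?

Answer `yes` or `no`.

Term: (((\d.(\e.((d e) e))) (\f.(\g.(\h.((f h) (g h)))))) ((\b.(\c.b)) q))
Found 2 beta redex(es).

Answer: no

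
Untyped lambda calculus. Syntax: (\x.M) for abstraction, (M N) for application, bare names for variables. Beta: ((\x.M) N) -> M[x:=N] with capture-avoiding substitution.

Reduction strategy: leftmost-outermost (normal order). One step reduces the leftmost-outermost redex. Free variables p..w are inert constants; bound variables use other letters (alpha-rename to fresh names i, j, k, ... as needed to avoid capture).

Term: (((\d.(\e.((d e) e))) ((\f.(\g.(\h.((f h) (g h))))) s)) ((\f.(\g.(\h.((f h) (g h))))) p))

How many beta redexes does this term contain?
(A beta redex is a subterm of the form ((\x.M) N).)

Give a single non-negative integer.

Term: (((\d.(\e.((d e) e))) ((\f.(\g.(\h.((f h) (g h))))) s)) ((\f.(\g.(\h.((f h) (g h))))) p))
  Redex: ((\d.(\e.((d e) e))) ((\f.(\g.(\h.((f h) (g h))))) s))
  Redex: ((\f.(\g.(\h.((f h) (g h))))) s)
  Redex: ((\f.(\g.(\h.((f h) (g h))))) p)
Total redexes: 3

Answer: 3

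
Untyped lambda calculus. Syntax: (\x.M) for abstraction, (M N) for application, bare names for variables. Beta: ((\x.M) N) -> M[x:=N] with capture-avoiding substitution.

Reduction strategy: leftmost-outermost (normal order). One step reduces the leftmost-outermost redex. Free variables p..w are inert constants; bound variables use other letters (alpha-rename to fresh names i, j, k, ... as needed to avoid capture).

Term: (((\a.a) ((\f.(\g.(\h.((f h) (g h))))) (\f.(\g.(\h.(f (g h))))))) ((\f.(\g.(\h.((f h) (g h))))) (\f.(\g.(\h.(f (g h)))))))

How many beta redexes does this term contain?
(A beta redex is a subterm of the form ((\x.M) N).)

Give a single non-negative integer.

Term: (((\a.a) ((\f.(\g.(\h.((f h) (g h))))) (\f.(\g.(\h.(f (g h))))))) ((\f.(\g.(\h.((f h) (g h))))) (\f.(\g.(\h.(f (g h)))))))
  Redex: ((\a.a) ((\f.(\g.(\h.((f h) (g h))))) (\f.(\g.(\h.(f (g h)))))))
  Redex: ((\f.(\g.(\h.((f h) (g h))))) (\f.(\g.(\h.(f (g h))))))
  Redex: ((\f.(\g.(\h.((f h) (g h))))) (\f.(\g.(\h.(f (g h))))))
Total redexes: 3

Answer: 3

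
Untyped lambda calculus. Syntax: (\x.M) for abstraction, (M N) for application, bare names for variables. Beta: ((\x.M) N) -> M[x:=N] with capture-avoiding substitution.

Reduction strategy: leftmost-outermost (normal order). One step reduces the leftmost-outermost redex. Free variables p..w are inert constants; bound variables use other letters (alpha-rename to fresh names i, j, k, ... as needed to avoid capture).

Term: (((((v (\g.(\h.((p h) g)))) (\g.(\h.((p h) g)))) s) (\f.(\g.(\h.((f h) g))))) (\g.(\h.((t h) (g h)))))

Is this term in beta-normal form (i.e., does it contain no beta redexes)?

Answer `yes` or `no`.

Answer: yes

Derivation:
Term: (((((v (\g.(\h.((p h) g)))) (\g.(\h.((p h) g)))) s) (\f.(\g.(\h.((f h) g))))) (\g.(\h.((t h) (g h)))))
No beta redexes found.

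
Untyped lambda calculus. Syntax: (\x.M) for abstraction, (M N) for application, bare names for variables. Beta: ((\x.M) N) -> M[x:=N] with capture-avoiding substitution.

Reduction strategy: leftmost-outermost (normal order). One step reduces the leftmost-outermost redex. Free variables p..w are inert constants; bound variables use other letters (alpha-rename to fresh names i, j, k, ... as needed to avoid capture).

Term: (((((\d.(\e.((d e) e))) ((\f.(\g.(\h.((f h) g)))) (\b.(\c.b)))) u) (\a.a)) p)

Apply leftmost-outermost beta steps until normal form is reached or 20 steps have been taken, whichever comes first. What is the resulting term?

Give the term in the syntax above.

Answer: ((u (\a.a)) p)

Derivation:
Step 0: (((((\d.(\e.((d e) e))) ((\f.(\g.(\h.((f h) g)))) (\b.(\c.b)))) u) (\a.a)) p)
Step 1: ((((\e.((((\f.(\g.(\h.((f h) g)))) (\b.(\c.b))) e) e)) u) (\a.a)) p)
Step 2: ((((((\f.(\g.(\h.((f h) g)))) (\b.(\c.b))) u) u) (\a.a)) p)
Step 3: (((((\g.(\h.(((\b.(\c.b)) h) g))) u) u) (\a.a)) p)
Step 4: ((((\h.(((\b.(\c.b)) h) u)) u) (\a.a)) p)
Step 5: (((((\b.(\c.b)) u) u) (\a.a)) p)
Step 6: ((((\c.u) u) (\a.a)) p)
Step 7: ((u (\a.a)) p)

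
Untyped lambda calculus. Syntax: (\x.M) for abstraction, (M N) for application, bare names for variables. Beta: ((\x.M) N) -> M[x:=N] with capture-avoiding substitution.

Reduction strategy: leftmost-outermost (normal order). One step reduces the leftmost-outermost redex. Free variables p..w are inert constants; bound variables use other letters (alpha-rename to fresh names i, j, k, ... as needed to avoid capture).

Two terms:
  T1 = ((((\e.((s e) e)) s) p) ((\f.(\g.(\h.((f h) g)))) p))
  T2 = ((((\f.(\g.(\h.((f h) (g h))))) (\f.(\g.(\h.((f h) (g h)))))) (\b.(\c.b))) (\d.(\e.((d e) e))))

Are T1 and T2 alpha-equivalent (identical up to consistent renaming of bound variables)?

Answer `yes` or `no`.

Term 1: ((((\e.((s e) e)) s) p) ((\f.(\g.(\h.((f h) g)))) p))
Term 2: ((((\f.(\g.(\h.((f h) (g h))))) (\f.(\g.(\h.((f h) (g h)))))) (\b.(\c.b))) (\d.(\e.((d e) e))))
Alpha-equivalence: compare structure up to binder renaming.
Result: False

Answer: no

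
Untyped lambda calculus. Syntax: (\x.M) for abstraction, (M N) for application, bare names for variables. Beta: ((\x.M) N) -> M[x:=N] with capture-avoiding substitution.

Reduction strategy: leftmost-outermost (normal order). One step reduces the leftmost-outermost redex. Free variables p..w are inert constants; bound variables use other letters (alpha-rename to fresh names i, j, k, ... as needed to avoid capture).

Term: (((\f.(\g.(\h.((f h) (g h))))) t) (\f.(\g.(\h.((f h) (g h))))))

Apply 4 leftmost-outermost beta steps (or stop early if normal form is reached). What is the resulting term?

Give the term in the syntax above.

Step 0: (((\f.(\g.(\h.((f h) (g h))))) t) (\f.(\g.(\h.((f h) (g h))))))
Step 1: ((\g.(\h.((t h) (g h)))) (\f.(\g.(\h.((f h) (g h))))))
Step 2: (\h.((t h) ((\f.(\g.(\h.((f h) (g h))))) h)))
Step 3: (\h.((t h) (\g.(\i.((h i) (g i))))))
Step 4: (normal form reached)

Answer: (\h.((t h) (\g.(\i.((h i) (g i))))))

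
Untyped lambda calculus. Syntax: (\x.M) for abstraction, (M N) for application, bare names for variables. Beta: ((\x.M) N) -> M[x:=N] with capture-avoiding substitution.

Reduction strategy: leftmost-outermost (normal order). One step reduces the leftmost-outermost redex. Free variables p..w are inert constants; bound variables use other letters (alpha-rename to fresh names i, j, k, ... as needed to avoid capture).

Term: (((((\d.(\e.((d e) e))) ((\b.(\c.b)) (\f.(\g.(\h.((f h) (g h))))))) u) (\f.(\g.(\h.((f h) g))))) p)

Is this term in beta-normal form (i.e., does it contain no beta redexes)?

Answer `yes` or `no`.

Answer: no

Derivation:
Term: (((((\d.(\e.((d e) e))) ((\b.(\c.b)) (\f.(\g.(\h.((f h) (g h))))))) u) (\f.(\g.(\h.((f h) g))))) p)
Found 2 beta redex(es).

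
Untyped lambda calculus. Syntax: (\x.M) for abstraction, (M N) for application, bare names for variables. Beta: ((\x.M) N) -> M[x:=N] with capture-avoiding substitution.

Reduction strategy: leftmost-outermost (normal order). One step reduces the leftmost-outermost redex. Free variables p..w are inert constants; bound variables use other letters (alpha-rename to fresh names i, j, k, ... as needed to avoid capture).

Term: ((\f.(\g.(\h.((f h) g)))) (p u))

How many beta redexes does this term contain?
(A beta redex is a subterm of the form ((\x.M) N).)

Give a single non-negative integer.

Term: ((\f.(\g.(\h.((f h) g)))) (p u))
  Redex: ((\f.(\g.(\h.((f h) g)))) (p u))
Total redexes: 1

Answer: 1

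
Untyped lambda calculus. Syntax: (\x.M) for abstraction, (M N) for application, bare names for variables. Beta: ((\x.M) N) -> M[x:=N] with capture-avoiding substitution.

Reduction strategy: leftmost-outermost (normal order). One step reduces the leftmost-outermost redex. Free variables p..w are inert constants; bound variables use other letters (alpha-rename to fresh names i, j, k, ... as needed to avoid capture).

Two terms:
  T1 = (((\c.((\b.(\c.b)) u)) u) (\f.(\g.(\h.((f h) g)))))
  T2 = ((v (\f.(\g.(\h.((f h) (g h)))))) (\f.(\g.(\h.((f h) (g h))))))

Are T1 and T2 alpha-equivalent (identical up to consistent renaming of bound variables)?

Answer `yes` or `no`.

Term 1: (((\c.((\b.(\c.b)) u)) u) (\f.(\g.(\h.((f h) g)))))
Term 2: ((v (\f.(\g.(\h.((f h) (g h)))))) (\f.(\g.(\h.((f h) (g h))))))
Alpha-equivalence: compare structure up to binder renaming.
Result: False

Answer: no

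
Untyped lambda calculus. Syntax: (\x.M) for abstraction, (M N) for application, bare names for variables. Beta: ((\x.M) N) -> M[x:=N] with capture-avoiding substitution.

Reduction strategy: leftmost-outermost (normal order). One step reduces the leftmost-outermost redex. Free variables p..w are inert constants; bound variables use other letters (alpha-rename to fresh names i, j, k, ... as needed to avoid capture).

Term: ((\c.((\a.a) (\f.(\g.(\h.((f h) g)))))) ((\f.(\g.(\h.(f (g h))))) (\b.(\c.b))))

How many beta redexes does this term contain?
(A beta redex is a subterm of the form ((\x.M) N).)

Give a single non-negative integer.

Term: ((\c.((\a.a) (\f.(\g.(\h.((f h) g)))))) ((\f.(\g.(\h.(f (g h))))) (\b.(\c.b))))
  Redex: ((\c.((\a.a) (\f.(\g.(\h.((f h) g)))))) ((\f.(\g.(\h.(f (g h))))) (\b.(\c.b))))
  Redex: ((\a.a) (\f.(\g.(\h.((f h) g)))))
  Redex: ((\f.(\g.(\h.(f (g h))))) (\b.(\c.b)))
Total redexes: 3

Answer: 3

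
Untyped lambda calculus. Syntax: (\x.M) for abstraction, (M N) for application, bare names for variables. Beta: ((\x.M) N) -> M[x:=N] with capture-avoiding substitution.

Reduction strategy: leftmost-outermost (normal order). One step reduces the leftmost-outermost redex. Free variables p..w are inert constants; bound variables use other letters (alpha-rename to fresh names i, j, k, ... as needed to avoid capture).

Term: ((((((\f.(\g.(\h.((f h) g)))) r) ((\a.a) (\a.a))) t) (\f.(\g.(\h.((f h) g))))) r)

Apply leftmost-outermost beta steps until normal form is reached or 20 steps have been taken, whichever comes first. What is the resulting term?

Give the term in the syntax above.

Step 0: ((((((\f.(\g.(\h.((f h) g)))) r) ((\a.a) (\a.a))) t) (\f.(\g.(\h.((f h) g))))) r)
Step 1: (((((\g.(\h.((r h) g))) ((\a.a) (\a.a))) t) (\f.(\g.(\h.((f h) g))))) r)
Step 2: ((((\h.((r h) ((\a.a) (\a.a)))) t) (\f.(\g.(\h.((f h) g))))) r)
Step 3: ((((r t) ((\a.a) (\a.a))) (\f.(\g.(\h.((f h) g))))) r)
Step 4: ((((r t) (\a.a)) (\f.(\g.(\h.((f h) g))))) r)

Answer: ((((r t) (\a.a)) (\f.(\g.(\h.((f h) g))))) r)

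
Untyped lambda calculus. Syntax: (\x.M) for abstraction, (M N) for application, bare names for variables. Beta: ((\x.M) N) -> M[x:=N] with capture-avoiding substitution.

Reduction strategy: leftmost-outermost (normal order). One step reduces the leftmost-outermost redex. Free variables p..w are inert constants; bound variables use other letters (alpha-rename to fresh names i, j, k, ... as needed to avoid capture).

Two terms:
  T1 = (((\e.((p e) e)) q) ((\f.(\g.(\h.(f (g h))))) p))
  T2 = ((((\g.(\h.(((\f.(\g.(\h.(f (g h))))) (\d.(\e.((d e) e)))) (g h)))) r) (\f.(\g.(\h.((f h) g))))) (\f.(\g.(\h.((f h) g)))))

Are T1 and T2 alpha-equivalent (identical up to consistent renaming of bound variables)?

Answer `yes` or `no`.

Answer: no

Derivation:
Term 1: (((\e.((p e) e)) q) ((\f.(\g.(\h.(f (g h))))) p))
Term 2: ((((\g.(\h.(((\f.(\g.(\h.(f (g h))))) (\d.(\e.((d e) e)))) (g h)))) r) (\f.(\g.(\h.((f h) g))))) (\f.(\g.(\h.((f h) g)))))
Alpha-equivalence: compare structure up to binder renaming.
Result: False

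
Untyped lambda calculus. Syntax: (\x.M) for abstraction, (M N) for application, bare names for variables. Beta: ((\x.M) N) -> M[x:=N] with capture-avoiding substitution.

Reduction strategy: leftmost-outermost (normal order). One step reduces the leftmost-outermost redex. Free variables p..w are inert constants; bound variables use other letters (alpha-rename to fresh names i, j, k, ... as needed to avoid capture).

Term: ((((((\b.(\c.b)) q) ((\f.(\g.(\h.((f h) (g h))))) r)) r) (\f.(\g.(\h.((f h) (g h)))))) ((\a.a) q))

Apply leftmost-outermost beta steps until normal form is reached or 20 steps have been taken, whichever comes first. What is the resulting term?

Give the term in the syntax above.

Answer: (((q r) (\f.(\g.(\h.((f h) (g h)))))) q)

Derivation:
Step 0: ((((((\b.(\c.b)) q) ((\f.(\g.(\h.((f h) (g h))))) r)) r) (\f.(\g.(\h.((f h) (g h)))))) ((\a.a) q))
Step 1: (((((\c.q) ((\f.(\g.(\h.((f h) (g h))))) r)) r) (\f.(\g.(\h.((f h) (g h)))))) ((\a.a) q))
Step 2: (((q r) (\f.(\g.(\h.((f h) (g h)))))) ((\a.a) q))
Step 3: (((q r) (\f.(\g.(\h.((f h) (g h)))))) q)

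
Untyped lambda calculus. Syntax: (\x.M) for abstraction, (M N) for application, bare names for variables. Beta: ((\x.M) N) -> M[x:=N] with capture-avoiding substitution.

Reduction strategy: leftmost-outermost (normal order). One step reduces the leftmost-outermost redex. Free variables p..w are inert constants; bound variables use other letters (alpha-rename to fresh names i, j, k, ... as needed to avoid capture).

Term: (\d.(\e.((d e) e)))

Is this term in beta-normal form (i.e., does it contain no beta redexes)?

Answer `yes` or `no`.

Term: (\d.(\e.((d e) e)))
No beta redexes found.

Answer: yes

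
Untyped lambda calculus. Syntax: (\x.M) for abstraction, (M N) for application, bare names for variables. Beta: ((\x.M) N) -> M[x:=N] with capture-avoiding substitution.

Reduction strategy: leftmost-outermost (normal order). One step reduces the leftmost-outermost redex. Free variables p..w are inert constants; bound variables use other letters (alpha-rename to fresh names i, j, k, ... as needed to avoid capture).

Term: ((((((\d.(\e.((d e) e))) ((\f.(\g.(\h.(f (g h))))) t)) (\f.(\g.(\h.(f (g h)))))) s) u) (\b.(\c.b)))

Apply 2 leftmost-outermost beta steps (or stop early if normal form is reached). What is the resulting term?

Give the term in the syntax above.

Step 0: ((((((\d.(\e.((d e) e))) ((\f.(\g.(\h.(f (g h))))) t)) (\f.(\g.(\h.(f (g h)))))) s) u) (\b.(\c.b)))
Step 1: (((((\e.((((\f.(\g.(\h.(f (g h))))) t) e) e)) (\f.(\g.(\h.(f (g h)))))) s) u) (\b.(\c.b)))
Step 2: (((((((\f.(\g.(\h.(f (g h))))) t) (\f.(\g.(\h.(f (g h)))))) (\f.(\g.(\h.(f (g h)))))) s) u) (\b.(\c.b)))

Answer: (((((((\f.(\g.(\h.(f (g h))))) t) (\f.(\g.(\h.(f (g h)))))) (\f.(\g.(\h.(f (g h)))))) s) u) (\b.(\c.b)))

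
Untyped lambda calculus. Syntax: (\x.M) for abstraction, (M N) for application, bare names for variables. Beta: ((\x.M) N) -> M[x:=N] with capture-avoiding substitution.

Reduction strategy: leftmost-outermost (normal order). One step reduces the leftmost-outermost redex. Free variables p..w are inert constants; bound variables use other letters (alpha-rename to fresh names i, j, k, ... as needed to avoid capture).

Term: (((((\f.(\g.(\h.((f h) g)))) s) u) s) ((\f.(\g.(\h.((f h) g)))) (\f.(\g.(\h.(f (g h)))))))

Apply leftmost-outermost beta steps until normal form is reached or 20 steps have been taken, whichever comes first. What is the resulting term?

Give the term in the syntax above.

Answer: (((s s) u) (\g.(\h.(\i.(h (g i))))))

Derivation:
Step 0: (((((\f.(\g.(\h.((f h) g)))) s) u) s) ((\f.(\g.(\h.((f h) g)))) (\f.(\g.(\h.(f (g h)))))))
Step 1: ((((\g.(\h.((s h) g))) u) s) ((\f.(\g.(\h.((f h) g)))) (\f.(\g.(\h.(f (g h)))))))
Step 2: (((\h.((s h) u)) s) ((\f.(\g.(\h.((f h) g)))) (\f.(\g.(\h.(f (g h)))))))
Step 3: (((s s) u) ((\f.(\g.(\h.((f h) g)))) (\f.(\g.(\h.(f (g h)))))))
Step 4: (((s s) u) (\g.(\h.(((\f.(\g.(\h.(f (g h))))) h) g))))
Step 5: (((s s) u) (\g.(\h.((\g.(\i.(h (g i)))) g))))
Step 6: (((s s) u) (\g.(\h.(\i.(h (g i))))))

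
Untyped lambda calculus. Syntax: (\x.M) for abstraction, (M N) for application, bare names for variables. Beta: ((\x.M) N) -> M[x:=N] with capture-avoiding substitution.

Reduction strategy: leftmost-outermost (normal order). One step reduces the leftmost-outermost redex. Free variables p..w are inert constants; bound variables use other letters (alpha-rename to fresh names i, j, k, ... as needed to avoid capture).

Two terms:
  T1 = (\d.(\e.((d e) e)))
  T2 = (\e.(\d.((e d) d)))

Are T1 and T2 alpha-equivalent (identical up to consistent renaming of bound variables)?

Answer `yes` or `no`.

Term 1: (\d.(\e.((d e) e)))
Term 2: (\e.(\d.((e d) d)))
Alpha-equivalence: compare structure up to binder renaming.
Result: True

Answer: yes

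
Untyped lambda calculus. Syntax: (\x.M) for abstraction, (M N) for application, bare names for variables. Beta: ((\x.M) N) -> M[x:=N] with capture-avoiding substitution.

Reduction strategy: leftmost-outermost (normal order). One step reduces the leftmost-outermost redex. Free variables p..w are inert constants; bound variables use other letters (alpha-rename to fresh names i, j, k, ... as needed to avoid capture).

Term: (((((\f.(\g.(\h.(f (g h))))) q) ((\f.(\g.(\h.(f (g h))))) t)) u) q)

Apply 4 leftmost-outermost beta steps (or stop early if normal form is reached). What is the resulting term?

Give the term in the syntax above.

Step 0: (((((\f.(\g.(\h.(f (g h))))) q) ((\f.(\g.(\h.(f (g h))))) t)) u) q)
Step 1: ((((\g.(\h.(q (g h)))) ((\f.(\g.(\h.(f (g h))))) t)) u) q)
Step 2: (((\h.(q (((\f.(\g.(\h.(f (g h))))) t) h))) u) q)
Step 3: ((q (((\f.(\g.(\h.(f (g h))))) t) u)) q)
Step 4: ((q ((\g.(\h.(t (g h)))) u)) q)

Answer: ((q ((\g.(\h.(t (g h)))) u)) q)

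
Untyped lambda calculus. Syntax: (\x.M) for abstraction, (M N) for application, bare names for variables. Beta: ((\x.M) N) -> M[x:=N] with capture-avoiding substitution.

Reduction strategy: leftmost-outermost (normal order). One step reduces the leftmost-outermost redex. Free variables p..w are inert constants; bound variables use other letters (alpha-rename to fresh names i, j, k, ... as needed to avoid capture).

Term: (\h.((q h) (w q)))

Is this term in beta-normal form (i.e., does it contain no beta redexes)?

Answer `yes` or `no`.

Answer: yes

Derivation:
Term: (\h.((q h) (w q)))
No beta redexes found.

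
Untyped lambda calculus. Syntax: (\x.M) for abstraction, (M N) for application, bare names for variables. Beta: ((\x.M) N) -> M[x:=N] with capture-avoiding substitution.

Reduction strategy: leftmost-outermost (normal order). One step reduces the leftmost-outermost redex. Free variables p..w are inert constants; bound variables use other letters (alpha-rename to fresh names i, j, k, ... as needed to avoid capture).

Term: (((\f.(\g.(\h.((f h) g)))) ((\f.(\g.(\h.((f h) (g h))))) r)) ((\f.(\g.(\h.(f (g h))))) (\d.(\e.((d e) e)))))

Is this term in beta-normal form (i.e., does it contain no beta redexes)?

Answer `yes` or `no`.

Term: (((\f.(\g.(\h.((f h) g)))) ((\f.(\g.(\h.((f h) (g h))))) r)) ((\f.(\g.(\h.(f (g h))))) (\d.(\e.((d e) e)))))
Found 3 beta redex(es).

Answer: no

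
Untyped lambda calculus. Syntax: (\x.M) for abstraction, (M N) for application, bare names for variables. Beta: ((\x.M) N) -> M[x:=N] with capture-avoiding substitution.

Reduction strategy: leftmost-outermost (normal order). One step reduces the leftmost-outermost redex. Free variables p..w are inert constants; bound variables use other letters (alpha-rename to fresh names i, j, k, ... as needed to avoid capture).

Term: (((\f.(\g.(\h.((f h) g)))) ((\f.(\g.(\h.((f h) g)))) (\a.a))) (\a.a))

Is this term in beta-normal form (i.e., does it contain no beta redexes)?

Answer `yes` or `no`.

Answer: no

Derivation:
Term: (((\f.(\g.(\h.((f h) g)))) ((\f.(\g.(\h.((f h) g)))) (\a.a))) (\a.a))
Found 2 beta redex(es).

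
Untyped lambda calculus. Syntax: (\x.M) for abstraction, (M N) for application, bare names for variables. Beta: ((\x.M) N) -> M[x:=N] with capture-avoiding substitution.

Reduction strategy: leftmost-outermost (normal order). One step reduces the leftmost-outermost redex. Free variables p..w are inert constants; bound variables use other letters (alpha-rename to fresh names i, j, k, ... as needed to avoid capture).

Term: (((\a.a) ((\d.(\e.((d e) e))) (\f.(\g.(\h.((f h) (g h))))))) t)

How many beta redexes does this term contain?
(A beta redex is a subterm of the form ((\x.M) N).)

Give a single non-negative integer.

Term: (((\a.a) ((\d.(\e.((d e) e))) (\f.(\g.(\h.((f h) (g h))))))) t)
  Redex: ((\a.a) ((\d.(\e.((d e) e))) (\f.(\g.(\h.((f h) (g h)))))))
  Redex: ((\d.(\e.((d e) e))) (\f.(\g.(\h.((f h) (g h))))))
Total redexes: 2

Answer: 2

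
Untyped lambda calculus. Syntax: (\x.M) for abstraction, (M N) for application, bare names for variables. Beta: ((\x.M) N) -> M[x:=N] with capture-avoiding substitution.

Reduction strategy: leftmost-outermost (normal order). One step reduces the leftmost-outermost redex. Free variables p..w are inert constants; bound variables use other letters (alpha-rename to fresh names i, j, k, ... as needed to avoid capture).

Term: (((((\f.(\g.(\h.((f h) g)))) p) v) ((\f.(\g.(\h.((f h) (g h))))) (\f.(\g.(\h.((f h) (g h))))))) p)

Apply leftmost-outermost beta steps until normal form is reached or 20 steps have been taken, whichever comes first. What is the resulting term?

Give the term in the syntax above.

Step 0: (((((\f.(\g.(\h.((f h) g)))) p) v) ((\f.(\g.(\h.((f h) (g h))))) (\f.(\g.(\h.((f h) (g h))))))) p)
Step 1: ((((\g.(\h.((p h) g))) v) ((\f.(\g.(\h.((f h) (g h))))) (\f.(\g.(\h.((f h) (g h))))))) p)
Step 2: (((\h.((p h) v)) ((\f.(\g.(\h.((f h) (g h))))) (\f.(\g.(\h.((f h) (g h))))))) p)
Step 3: (((p ((\f.(\g.(\h.((f h) (g h))))) (\f.(\g.(\h.((f h) (g h))))))) v) p)
Step 4: (((p (\g.(\h.(((\f.(\g.(\h.((f h) (g h))))) h) (g h))))) v) p)
Step 5: (((p (\g.(\h.((\g.(\i.((h i) (g i)))) (g h))))) v) p)
Step 6: (((p (\g.(\h.(\i.((h i) ((g h) i)))))) v) p)

Answer: (((p (\g.(\h.(\i.((h i) ((g h) i)))))) v) p)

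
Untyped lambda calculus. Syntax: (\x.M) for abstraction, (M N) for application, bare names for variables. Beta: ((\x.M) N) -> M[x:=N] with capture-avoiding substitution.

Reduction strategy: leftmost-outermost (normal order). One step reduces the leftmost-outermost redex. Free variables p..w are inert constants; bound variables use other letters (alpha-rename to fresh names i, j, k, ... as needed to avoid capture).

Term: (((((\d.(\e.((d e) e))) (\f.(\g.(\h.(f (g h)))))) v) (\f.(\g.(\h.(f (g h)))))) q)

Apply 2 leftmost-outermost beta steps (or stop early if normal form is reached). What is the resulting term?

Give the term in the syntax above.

Step 0: (((((\d.(\e.((d e) e))) (\f.(\g.(\h.(f (g h)))))) v) (\f.(\g.(\h.(f (g h)))))) q)
Step 1: ((((\e.(((\f.(\g.(\h.(f (g h))))) e) e)) v) (\f.(\g.(\h.(f (g h)))))) q)
Step 2: (((((\f.(\g.(\h.(f (g h))))) v) v) (\f.(\g.(\h.(f (g h)))))) q)

Answer: (((((\f.(\g.(\h.(f (g h))))) v) v) (\f.(\g.(\h.(f (g h)))))) q)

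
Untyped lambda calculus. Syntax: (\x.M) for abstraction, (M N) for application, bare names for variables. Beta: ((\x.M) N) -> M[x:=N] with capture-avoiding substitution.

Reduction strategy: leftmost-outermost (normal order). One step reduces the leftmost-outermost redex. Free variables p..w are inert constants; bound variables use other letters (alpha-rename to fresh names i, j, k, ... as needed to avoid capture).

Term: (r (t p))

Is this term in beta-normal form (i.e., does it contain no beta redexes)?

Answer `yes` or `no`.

Answer: yes

Derivation:
Term: (r (t p))
No beta redexes found.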